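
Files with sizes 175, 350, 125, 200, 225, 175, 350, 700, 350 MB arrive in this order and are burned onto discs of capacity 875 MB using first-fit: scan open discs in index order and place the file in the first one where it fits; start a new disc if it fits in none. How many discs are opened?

  175 → disc 1 (new)  [load 175/875]
  350 → disc 1  [load 525/875]
  125 → disc 1  [load 650/875]
  200 → disc 1  [load 850/875]
  225 → disc 2 (new)  [load 225/875]
  175 → disc 2  [load 400/875]
  350 → disc 2  [load 750/875]
  700 → disc 3 (new)  [load 700/875]
  350 → disc 4 (new)  [load 350/875]
4 discs opened.

4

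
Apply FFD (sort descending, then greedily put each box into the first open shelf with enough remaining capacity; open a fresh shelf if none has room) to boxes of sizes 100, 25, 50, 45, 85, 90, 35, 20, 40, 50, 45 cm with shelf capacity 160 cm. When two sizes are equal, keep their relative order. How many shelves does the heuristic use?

Sorted descending: 100, 90, 85, 50, 50, 45, 45, 40, 35, 25, 20.
  100 → shelf 1 (new)  [load 100/160]
  90 → shelf 2 (new)  [load 90/160]
  85 → shelf 3 (new)  [load 85/160]
  50 → shelf 1  [load 150/160]
  50 → shelf 2  [load 140/160]
  45 → shelf 3  [load 130/160]
  45 → shelf 4 (new)  [load 45/160]
  40 → shelf 4  [load 85/160]
  35 → shelf 4  [load 120/160]
  25 → shelf 3  [load 155/160]
  20 → shelf 2  [load 160/160]
4 shelves opened.

4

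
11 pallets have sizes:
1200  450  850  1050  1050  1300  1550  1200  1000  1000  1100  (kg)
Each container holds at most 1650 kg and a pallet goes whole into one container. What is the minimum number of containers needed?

Total = 1550 + 1300 + 1200 + 1200 + 1100 + 1050 + 1050 + 1000 + 1000 + 850 + 450 = 11750 kg.
Lower bound: ⌈11750/1650⌉ = 8 containers.
Also, 10 pallets each exceed 825 kg, and no two of those can share a container, so at least 10 containers are needed.
A packing using 10 containers:
  container 1: 1550 = 1550
  container 2: 1300 = 1300
  container 3: 1200 + 450 = 1650
  container 4: 1200 = 1200
  container 5: 1100 = 1100
  container 6: 1050 = 1050
  container 7: 1050 = 1050
  container 8: 1000 = 1000
  container 9: 1000 = 1000
  container 10: 850 = 850
This matches the lower bound, so 10 is optimal.

10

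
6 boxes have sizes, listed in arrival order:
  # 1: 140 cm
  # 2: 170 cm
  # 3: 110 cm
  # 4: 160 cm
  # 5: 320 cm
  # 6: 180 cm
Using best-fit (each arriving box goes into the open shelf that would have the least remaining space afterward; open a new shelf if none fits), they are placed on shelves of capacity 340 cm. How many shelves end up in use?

4

  140 → shelf 1 (new)  [load 140/340]
  170 → shelf 1  [load 310/340]
  110 → shelf 2 (new)  [load 110/340]
  160 → shelf 2  [load 270/340]
  320 → shelf 3 (new)  [load 320/340]
  180 → shelf 4 (new)  [load 180/340]
4 shelves opened.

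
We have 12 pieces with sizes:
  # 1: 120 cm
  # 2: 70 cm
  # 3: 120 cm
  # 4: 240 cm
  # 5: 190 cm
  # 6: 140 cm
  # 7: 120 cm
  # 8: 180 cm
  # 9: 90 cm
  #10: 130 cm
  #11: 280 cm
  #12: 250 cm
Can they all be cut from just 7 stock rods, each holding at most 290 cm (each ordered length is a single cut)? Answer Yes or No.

Total = 1930 cm; ⌈1930/290⌉ = 7.
The bound of 7 does not rule out 7, but exhaustive search shows no assignment into 7 stock rods of capacity 290 cm exists — the minimum is 8.

No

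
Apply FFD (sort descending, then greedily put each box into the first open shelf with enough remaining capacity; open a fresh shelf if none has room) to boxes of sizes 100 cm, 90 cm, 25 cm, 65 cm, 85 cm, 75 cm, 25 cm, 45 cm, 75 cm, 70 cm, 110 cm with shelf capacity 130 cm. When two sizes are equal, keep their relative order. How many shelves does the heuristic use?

Sorted descending: 110, 100, 90, 85, 75, 75, 70, 65, 45, 25, 25.
  110 → shelf 1 (new)  [load 110/130]
  100 → shelf 2 (new)  [load 100/130]
  90 → shelf 3 (new)  [load 90/130]
  85 → shelf 4 (new)  [load 85/130]
  75 → shelf 5 (new)  [load 75/130]
  75 → shelf 6 (new)  [load 75/130]
  70 → shelf 7 (new)  [load 70/130]
  65 → shelf 8 (new)  [load 65/130]
  45 → shelf 4  [load 130/130]
  25 → shelf 2  [load 125/130]
  25 → shelf 3  [load 115/130]
8 shelves opened.

8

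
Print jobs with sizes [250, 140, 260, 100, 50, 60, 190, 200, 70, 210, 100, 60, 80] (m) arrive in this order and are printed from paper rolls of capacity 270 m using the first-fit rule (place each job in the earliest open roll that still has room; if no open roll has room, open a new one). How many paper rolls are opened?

8

  250 → roll 1 (new)  [load 250/270]
  140 → roll 2 (new)  [load 140/270]
  260 → roll 3 (new)  [load 260/270]
  100 → roll 2  [load 240/270]
  50 → roll 4 (new)  [load 50/270]
  60 → roll 4  [load 110/270]
  190 → roll 5 (new)  [load 190/270]
  200 → roll 6 (new)  [load 200/270]
  70 → roll 4  [load 180/270]
  210 → roll 7 (new)  [load 210/270]
  100 → roll 8 (new)  [load 100/270]
  60 → roll 4  [load 240/270]
  80 → roll 5  [load 270/270]
8 paper rolls opened.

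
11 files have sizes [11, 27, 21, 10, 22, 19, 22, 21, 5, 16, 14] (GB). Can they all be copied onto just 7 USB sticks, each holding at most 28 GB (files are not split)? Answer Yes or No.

No

Total = 188 GB; ⌈188/28⌉ = 7.
The bound of 7 does not rule out 7, but exhaustive search shows no assignment into 7 USB sticks of capacity 28 GB exists — the minimum is 8.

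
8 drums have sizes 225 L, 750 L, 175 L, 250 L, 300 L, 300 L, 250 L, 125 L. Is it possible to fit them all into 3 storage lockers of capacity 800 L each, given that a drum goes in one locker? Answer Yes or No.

Total = 2375 L; ⌈2375/800⌉ = 3.
The bound of 3 does not rule out 3, but exhaustive search shows no assignment into 3 storage lockers of capacity 800 L exists — the minimum is 4.

No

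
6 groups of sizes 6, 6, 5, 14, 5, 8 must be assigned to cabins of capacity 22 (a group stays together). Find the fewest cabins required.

2

Total = 14 + 8 + 6 + 6 + 5 + 5 = 44.
Lower bound: ⌈44/22⌉ = 2 cabins.
A packing using 2 cabins:
  cabin 1: 14 + 8 = 22
  cabin 2: 6 + 6 + 5 + 5 = 22
This matches the lower bound, so 2 is optimal.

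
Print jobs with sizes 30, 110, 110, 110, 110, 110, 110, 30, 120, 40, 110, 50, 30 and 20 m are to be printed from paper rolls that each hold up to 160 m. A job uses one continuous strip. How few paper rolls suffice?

8

Total = 120 + 110 + 110 + 110 + 110 + 110 + 110 + 110 + 50 + 40 + 30 + 30 + 30 + 20 = 1090 m.
Lower bound: ⌈1090/160⌉ = 7 paper rolls.
Also, 8 print jobs each exceed 80 m, and no two of those can share a roll, so at least 8 paper rolls are needed.
A packing using 8 paper rolls:
  roll 1: 120 + 40 = 160
  roll 2: 110 + 50 = 160
  roll 3: 110 + 30 + 20 = 160
  roll 4: 110 + 30 = 140
  roll 5: 110 + 30 = 140
  roll 6: 110 = 110
  roll 7: 110 = 110
  roll 8: 110 = 110
This matches the lower bound, so 8 is optimal.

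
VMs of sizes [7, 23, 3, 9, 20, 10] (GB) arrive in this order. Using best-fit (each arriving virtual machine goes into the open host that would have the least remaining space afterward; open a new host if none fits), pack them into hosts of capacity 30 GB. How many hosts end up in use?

3

  7 → host 1 (new)  [load 7/30]
  23 → host 1  [load 30/30]
  3 → host 2 (new)  [load 3/30]
  9 → host 2  [load 12/30]
  20 → host 3 (new)  [load 20/30]
  10 → host 3  [load 30/30]
3 hosts opened.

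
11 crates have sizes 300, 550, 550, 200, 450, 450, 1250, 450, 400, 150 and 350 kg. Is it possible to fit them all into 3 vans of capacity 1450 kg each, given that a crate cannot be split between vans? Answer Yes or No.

No

Total = 5100 kg; ⌈5100/1450⌉ = 4.
At least 4 vans are required, but only 3 are allowed.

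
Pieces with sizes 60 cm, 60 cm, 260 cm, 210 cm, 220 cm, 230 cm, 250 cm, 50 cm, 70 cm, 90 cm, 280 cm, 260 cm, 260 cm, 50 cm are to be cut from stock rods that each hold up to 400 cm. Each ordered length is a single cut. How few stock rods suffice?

Total = 280 + 260 + 260 + 260 + 250 + 230 + 220 + 210 + 90 + 70 + 60 + 60 + 50 + 50 = 2350 cm.
Lower bound: ⌈2350/400⌉ = 6 stock rods.
Also, 8 pieces each exceed 200 cm, and no two of those can share a stock rod, so at least 8 stock rods are needed.
A packing using 8 stock rods:
  stock rod 1: 280 + 90 = 370
  stock rod 2: 260 + 70 + 60 = 390
  stock rod 3: 260 + 60 + 50 = 370
  stock rod 4: 260 + 50 = 310
  stock rod 5: 250 = 250
  stock rod 6: 230 = 230
  stock rod 7: 220 = 220
  stock rod 8: 210 = 210
This matches the lower bound, so 8 is optimal.

8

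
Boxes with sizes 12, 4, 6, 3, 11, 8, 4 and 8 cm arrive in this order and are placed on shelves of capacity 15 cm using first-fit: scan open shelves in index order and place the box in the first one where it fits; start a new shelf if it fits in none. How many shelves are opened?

5

  12 → shelf 1 (new)  [load 12/15]
  4 → shelf 2 (new)  [load 4/15]
  6 → shelf 2  [load 10/15]
  3 → shelf 1  [load 15/15]
  11 → shelf 3 (new)  [load 11/15]
  8 → shelf 4 (new)  [load 8/15]
  4 → shelf 2  [load 14/15]
  8 → shelf 5 (new)  [load 8/15]
5 shelves opened.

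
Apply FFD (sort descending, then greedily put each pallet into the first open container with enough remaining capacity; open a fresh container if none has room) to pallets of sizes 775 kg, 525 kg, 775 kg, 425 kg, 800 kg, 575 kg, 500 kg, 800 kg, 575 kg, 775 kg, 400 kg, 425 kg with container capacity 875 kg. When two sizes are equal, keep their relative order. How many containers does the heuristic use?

Sorted descending: 800, 800, 775, 775, 775, 575, 575, 525, 500, 425, 425, 400.
  800 → container 1 (new)  [load 800/875]
  800 → container 2 (new)  [load 800/875]
  775 → container 3 (new)  [load 775/875]
  775 → container 4 (new)  [load 775/875]
  775 → container 5 (new)  [load 775/875]
  575 → container 6 (new)  [load 575/875]
  575 → container 7 (new)  [load 575/875]
  525 → container 8 (new)  [load 525/875]
  500 → container 9 (new)  [load 500/875]
  425 → container 10 (new)  [load 425/875]
  425 → container 10  [load 850/875]
  400 → container 11 (new)  [load 400/875]
11 containers opened.

11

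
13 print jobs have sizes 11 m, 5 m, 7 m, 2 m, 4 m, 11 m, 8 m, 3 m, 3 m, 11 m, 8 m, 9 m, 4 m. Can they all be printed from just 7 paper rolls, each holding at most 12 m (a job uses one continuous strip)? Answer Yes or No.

Total = 86 m; ⌈86/12⌉ = 8.
At least 8 paper rolls are required, but only 7 are allowed.

No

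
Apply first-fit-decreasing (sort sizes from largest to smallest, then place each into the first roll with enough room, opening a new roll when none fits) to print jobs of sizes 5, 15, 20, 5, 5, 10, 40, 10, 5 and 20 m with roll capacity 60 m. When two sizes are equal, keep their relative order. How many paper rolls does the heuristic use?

Sorted descending: 40, 20, 20, 15, 10, 10, 5, 5, 5, 5.
  40 → roll 1 (new)  [load 40/60]
  20 → roll 1  [load 60/60]
  20 → roll 2 (new)  [load 20/60]
  15 → roll 2  [load 35/60]
  10 → roll 2  [load 45/60]
  10 → roll 2  [load 55/60]
  5 → roll 2  [load 60/60]
  5 → roll 3 (new)  [load 5/60]
  5 → roll 3  [load 10/60]
  5 → roll 3  [load 15/60]
3 paper rolls opened.

3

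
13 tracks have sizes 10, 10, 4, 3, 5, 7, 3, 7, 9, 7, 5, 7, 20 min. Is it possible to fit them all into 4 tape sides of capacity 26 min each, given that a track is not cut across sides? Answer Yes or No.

Yes

A valid assignment using 4 tape sides:
  side 1: 20 + 5 = 25
  side 2: 10 + 10 + 5 = 25
  side 3: 9 + 7 + 7 + 3 = 26
  side 4: 7 + 7 + 4 + 3 = 21
Every load is within 26 min, so 4 tape sides suffice.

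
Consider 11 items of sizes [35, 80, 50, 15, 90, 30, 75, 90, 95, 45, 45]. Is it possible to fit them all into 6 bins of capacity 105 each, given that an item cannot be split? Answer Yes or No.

No

Total = 650; ⌈650/105⌉ = 7.
At least 7 bins are required, but only 6 are allowed.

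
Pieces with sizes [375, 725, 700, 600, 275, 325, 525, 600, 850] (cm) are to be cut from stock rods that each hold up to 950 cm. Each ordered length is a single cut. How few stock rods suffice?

Total = 850 + 725 + 700 + 600 + 600 + 525 + 375 + 325 + 275 = 4975 cm.
Lower bound: ⌈4975/950⌉ = 6 stock rods.
A packing using 6 stock rods:
  stock rod 1: 850 = 850
  stock rod 2: 725 = 725
  stock rod 3: 700 = 700
  stock rod 4: 600 + 325 = 925
  stock rod 5: 600 + 275 = 875
  stock rod 6: 525 + 375 = 900
This matches the lower bound, so 6 is optimal.

6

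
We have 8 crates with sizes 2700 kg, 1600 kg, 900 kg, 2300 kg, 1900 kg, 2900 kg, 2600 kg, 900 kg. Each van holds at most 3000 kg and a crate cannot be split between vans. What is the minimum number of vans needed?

Total = 2900 + 2700 + 2600 + 2300 + 1900 + 1600 + 900 + 900 = 15800 kg.
Lower bound: ⌈15800/3000⌉ = 6 vans.
A packing using 6 vans:
  van 1: 2900 = 2900
  van 2: 2700 = 2700
  van 3: 2600 = 2600
  van 4: 2300 = 2300
  van 5: 1900 + 900 = 2800
  van 6: 1600 + 900 = 2500
This matches the lower bound, so 6 is optimal.

6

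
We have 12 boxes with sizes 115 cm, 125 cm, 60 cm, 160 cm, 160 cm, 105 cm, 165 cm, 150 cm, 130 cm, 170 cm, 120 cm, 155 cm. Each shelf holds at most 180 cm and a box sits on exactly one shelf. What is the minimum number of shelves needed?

11

Total = 170 + 165 + 160 + 160 + 155 + 150 + 130 + 125 + 120 + 115 + 105 + 60 = 1615 cm.
Lower bound: ⌈1615/180⌉ = 9 shelves.
Also, 11 boxes each exceed 90 cm, and no two of those can share a shelf, so at least 11 shelves are needed.
A packing using 11 shelves:
  shelf 1: 170 = 170
  shelf 2: 165 = 165
  shelf 3: 160 = 160
  shelf 4: 160 = 160
  shelf 5: 155 = 155
  shelf 6: 150 = 150
  shelf 7: 130 = 130
  shelf 8: 125 = 125
  shelf 9: 120 + 60 = 180
  shelf 10: 115 = 115
  shelf 11: 105 = 105
This matches the lower bound, so 11 is optimal.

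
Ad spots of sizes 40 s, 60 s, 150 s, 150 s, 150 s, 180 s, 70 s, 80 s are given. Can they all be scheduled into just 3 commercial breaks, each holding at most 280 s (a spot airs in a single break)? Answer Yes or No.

No

Total = 880 s; ⌈880/280⌉ = 4.
At least 4 commercial breaks are required, but only 3 are allowed.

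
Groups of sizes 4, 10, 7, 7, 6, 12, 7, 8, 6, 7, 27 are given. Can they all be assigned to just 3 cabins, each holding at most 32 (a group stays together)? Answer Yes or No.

Total = 101; ⌈101/32⌉ = 4.
At least 4 cabins are required, but only 3 are allowed.

No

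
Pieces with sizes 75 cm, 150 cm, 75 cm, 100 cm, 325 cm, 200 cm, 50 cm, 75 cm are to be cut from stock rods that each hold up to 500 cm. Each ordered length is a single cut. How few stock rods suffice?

3

Total = 325 + 200 + 150 + 100 + 75 + 75 + 75 + 50 = 1050 cm.
Lower bound: ⌈1050/500⌉ = 3 stock rods.
A packing using 3 stock rods:
  stock rod 1: 325 + 150 = 475
  stock rod 2: 200 + 100 + 75 + 75 + 50 = 500
  stock rod 3: 75 = 75
This matches the lower bound, so 3 is optimal.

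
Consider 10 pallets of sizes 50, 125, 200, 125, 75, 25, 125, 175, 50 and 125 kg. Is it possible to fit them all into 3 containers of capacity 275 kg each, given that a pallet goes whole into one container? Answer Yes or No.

No

Total = 1075 kg; ⌈1075/275⌉ = 4.
At least 4 containers are required, but only 3 are allowed.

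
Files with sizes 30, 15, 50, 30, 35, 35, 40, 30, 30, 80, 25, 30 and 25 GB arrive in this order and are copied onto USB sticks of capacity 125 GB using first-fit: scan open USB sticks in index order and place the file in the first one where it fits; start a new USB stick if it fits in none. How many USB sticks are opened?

4

  30 → USB stick 1 (new)  [load 30/125]
  15 → USB stick 1  [load 45/125]
  50 → USB stick 1  [load 95/125]
  30 → USB stick 1  [load 125/125]
  35 → USB stick 2 (new)  [load 35/125]
  35 → USB stick 2  [load 70/125]
  40 → USB stick 2  [load 110/125]
  30 → USB stick 3 (new)  [load 30/125]
  30 → USB stick 3  [load 60/125]
  80 → USB stick 4 (new)  [load 80/125]
  25 → USB stick 3  [load 85/125]
  30 → USB stick 3  [load 115/125]
  25 → USB stick 4  [load 105/125]
4 USB sticks opened.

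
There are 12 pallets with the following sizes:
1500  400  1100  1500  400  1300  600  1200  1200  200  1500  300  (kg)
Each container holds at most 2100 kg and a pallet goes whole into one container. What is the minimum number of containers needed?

7

Total = 1500 + 1500 + 1500 + 1300 + 1200 + 1200 + 1100 + 600 + 400 + 400 + 300 + 200 = 11200 kg.
Lower bound: ⌈11200/2100⌉ = 6 containers.
Also, 7 pallets each exceed 1050 kg, and no two of those can share a container, so at least 7 containers are needed.
A packing using 7 containers:
  container 1: 1500 + 600 = 2100
  container 2: 1500 + 400 + 200 = 2100
  container 3: 1500 + 400 = 1900
  container 4: 1300 + 300 = 1600
  container 5: 1200 = 1200
  container 6: 1200 = 1200
  container 7: 1100 = 1100
This matches the lower bound, so 7 is optimal.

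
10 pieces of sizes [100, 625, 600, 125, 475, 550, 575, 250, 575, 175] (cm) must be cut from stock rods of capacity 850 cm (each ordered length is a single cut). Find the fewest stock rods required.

6

Total = 625 + 600 + 575 + 575 + 550 + 475 + 250 + 175 + 125 + 100 = 4050 cm.
Lower bound: ⌈4050/850⌉ = 5 stock rods.
Also, 6 pieces each exceed 425 cm, and no two of those can share a stock rod, so at least 6 stock rods are needed.
A packing using 6 stock rods:
  stock rod 1: 625 + 175 = 800
  stock rod 2: 600 + 250 = 850
  stock rod 3: 575 + 125 + 100 = 800
  stock rod 4: 575 = 575
  stock rod 5: 550 = 550
  stock rod 6: 475 = 475
This matches the lower bound, so 6 is optimal.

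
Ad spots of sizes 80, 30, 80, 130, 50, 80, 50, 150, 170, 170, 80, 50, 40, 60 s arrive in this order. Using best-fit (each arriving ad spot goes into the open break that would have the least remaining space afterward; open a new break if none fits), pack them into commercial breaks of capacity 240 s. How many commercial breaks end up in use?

6

  80 → break 1 (new)  [load 80/240]
  30 → break 1  [load 110/240]
  80 → break 1  [load 190/240]
  130 → break 2 (new)  [load 130/240]
  50 → break 1  [load 240/240]
  80 → break 2  [load 210/240]
  50 → break 3 (new)  [load 50/240]
  150 → break 3  [load 200/240]
  170 → break 4 (new)  [load 170/240]
  170 → break 5 (new)  [load 170/240]
  80 → break 6 (new)  [load 80/240]
  50 → break 4  [load 220/240]
  40 → break 3  [load 240/240]
  60 → break 5  [load 230/240]
6 commercial breaks opened.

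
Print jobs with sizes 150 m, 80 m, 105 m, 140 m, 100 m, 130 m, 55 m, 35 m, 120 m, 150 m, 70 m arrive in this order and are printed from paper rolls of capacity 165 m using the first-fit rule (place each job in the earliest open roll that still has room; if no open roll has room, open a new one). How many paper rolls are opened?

  150 → roll 1 (new)  [load 150/165]
  80 → roll 2 (new)  [load 80/165]
  105 → roll 3 (new)  [load 105/165]
  140 → roll 4 (new)  [load 140/165]
  100 → roll 5 (new)  [load 100/165]
  130 → roll 6 (new)  [load 130/165]
  55 → roll 2  [load 135/165]
  35 → roll 3  [load 140/165]
  120 → roll 7 (new)  [load 120/165]
  150 → roll 8 (new)  [load 150/165]
  70 → roll 9 (new)  [load 70/165]
9 paper rolls opened.

9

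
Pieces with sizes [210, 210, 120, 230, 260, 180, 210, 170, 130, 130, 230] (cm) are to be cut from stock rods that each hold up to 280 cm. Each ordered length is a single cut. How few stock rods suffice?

Total = 260 + 230 + 230 + 210 + 210 + 210 + 180 + 170 + 130 + 130 + 120 = 2080 cm.
Lower bound: ⌈2080/280⌉ = 8 stock rods.
A packing using 10 stock rods:
  stock rod 1: 260 = 260
  stock rod 2: 230 = 230
  stock rod 3: 230 = 230
  stock rod 4: 210 = 210
  stock rod 5: 210 = 210
  stock rod 6: 210 = 210
  stock rod 7: 180 = 180
  stock rod 8: 170 = 170
  stock rod 9: 130 + 130 = 260
  stock rod 10: 120 = 120
No arrangement into 9 stock rods stays within capacity, so 10 is optimal.

10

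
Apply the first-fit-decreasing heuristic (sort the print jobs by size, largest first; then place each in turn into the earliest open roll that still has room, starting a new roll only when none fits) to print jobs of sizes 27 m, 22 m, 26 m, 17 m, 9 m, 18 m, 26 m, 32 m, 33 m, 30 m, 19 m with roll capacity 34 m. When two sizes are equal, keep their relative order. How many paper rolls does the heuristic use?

Sorted descending: 33, 32, 30, 27, 26, 26, 22, 19, 18, 17, 9.
  33 → roll 1 (new)  [load 33/34]
  32 → roll 2 (new)  [load 32/34]
  30 → roll 3 (new)  [load 30/34]
  27 → roll 4 (new)  [load 27/34]
  26 → roll 5 (new)  [load 26/34]
  26 → roll 6 (new)  [load 26/34]
  22 → roll 7 (new)  [load 22/34]
  19 → roll 8 (new)  [load 19/34]
  18 → roll 9 (new)  [load 18/34]
  17 → roll 10 (new)  [load 17/34]
  9 → roll 7  [load 31/34]
10 paper rolls opened.

10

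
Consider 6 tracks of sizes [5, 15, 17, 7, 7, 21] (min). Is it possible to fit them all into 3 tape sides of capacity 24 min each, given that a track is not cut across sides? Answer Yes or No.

Total = 72 min; ⌈72/24⌉ = 3.
The bound of 3 does not rule out 3, but exhaustive search shows no assignment into 3 tape sides of capacity 24 min exists — the minimum is 4.

No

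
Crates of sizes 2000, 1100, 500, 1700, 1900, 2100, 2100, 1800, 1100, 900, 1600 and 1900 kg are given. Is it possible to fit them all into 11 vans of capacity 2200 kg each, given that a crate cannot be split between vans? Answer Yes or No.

Yes

A valid assignment using 10 vans:
  van 1: 2100 = 2100
  van 2: 2100 = 2100
  van 3: 2000 = 2000
  van 4: 1900 = 1900
  van 5: 1900 = 1900
  van 6: 1800 = 1800
  van 7: 1700 + 500 = 2200
  van 8: 1600 = 1600
  van 9: 1100 + 1100 = 2200
  van 10: 900 = 900
That uses only 10 ≤ 11, so 11 vans are enough.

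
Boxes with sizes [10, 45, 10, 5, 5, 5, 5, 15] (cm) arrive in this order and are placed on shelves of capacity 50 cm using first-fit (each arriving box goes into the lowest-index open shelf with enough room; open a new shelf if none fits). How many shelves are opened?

  10 → shelf 1 (new)  [load 10/50]
  45 → shelf 2 (new)  [load 45/50]
  10 → shelf 1  [load 20/50]
  5 → shelf 1  [load 25/50]
  5 → shelf 1  [load 30/50]
  5 → shelf 1  [load 35/50]
  5 → shelf 1  [load 40/50]
  15 → shelf 3 (new)  [load 15/50]
3 shelves opened.

3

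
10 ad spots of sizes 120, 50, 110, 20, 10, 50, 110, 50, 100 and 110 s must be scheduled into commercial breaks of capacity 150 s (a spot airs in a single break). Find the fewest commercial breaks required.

6

Total = 120 + 110 + 110 + 110 + 100 + 50 + 50 + 50 + 20 + 10 = 730 s.
Lower bound: ⌈730/150⌉ = 5 commercial breaks.
A packing using 6 commercial breaks:
  break 1: 120 + 20 + 10 = 150
  break 2: 110 = 110
  break 3: 110 = 110
  break 4: 110 = 110
  break 5: 100 + 50 = 150
  break 6: 50 + 50 = 100
No arrangement into 5 commercial breaks stays within capacity, so 6 is optimal.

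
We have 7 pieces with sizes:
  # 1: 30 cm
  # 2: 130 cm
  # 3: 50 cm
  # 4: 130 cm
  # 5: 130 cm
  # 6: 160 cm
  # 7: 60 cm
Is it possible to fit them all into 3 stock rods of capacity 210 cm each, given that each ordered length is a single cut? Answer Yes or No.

Total = 690 cm; ⌈690/210⌉ = 4.
At least 4 stock rods are required, but only 3 are allowed.

No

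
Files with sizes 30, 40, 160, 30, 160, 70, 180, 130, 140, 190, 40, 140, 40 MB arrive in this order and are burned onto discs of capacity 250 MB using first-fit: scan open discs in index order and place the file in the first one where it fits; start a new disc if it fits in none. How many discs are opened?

  30 → disc 1 (new)  [load 30/250]
  40 → disc 1  [load 70/250]
  160 → disc 1  [load 230/250]
  30 → disc 2 (new)  [load 30/250]
  160 → disc 2  [load 190/250]
  70 → disc 3 (new)  [load 70/250]
  180 → disc 3  [load 250/250]
  130 → disc 4 (new)  [load 130/250]
  140 → disc 5 (new)  [load 140/250]
  190 → disc 6 (new)  [load 190/250]
  40 → disc 2  [load 230/250]
  140 → disc 7 (new)  [load 140/250]
  40 → disc 4  [load 170/250]
7 discs opened.

7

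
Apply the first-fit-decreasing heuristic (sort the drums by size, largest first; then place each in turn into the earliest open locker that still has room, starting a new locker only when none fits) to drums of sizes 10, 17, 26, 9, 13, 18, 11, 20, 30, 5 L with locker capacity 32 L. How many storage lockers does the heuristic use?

6

Sorted descending: 30, 26, 20, 18, 17, 13, 11, 10, 9, 5.
  30 → locker 1 (new)  [load 30/32]
  26 → locker 2 (new)  [load 26/32]
  20 → locker 3 (new)  [load 20/32]
  18 → locker 4 (new)  [load 18/32]
  17 → locker 5 (new)  [load 17/32]
  13 → locker 4  [load 31/32]
  11 → locker 3  [load 31/32]
  10 → locker 5  [load 27/32]
  9 → locker 6 (new)  [load 9/32]
  5 → locker 2  [load 31/32]
6 storage lockers opened.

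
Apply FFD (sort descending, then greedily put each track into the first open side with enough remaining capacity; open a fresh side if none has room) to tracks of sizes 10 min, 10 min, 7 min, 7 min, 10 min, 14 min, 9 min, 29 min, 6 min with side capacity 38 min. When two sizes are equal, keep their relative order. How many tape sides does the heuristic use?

Sorted descending: 29, 14, 10, 10, 10, 9, 7, 7, 6.
  29 → side 1 (new)  [load 29/38]
  14 → side 2 (new)  [load 14/38]
  10 → side 2  [load 24/38]
  10 → side 2  [load 34/38]
  10 → side 3 (new)  [load 10/38]
  9 → side 1  [load 38/38]
  7 → side 3  [load 17/38]
  7 → side 3  [load 24/38]
  6 → side 3  [load 30/38]
3 tape sides opened.

3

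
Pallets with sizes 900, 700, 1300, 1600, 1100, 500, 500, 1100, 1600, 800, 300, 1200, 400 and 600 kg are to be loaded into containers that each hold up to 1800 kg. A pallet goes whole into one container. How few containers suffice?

Total = 1600 + 1600 + 1300 + 1200 + 1100 + 1100 + 900 + 800 + 700 + 600 + 500 + 500 + 400 + 300 = 12600 kg.
Lower bound: ⌈12600/1800⌉ = 7 containers.
A packing using 8 containers:
  container 1: 1600 = 1600
  container 2: 1600 = 1600
  container 3: 1300 + 500 = 1800
  container 4: 1200 + 600 = 1800
  container 5: 1100 + 700 = 1800
  container 6: 1100 + 500 = 1600
  container 7: 900 + 800 = 1700
  container 8: 400 + 300 = 700
No arrangement into 7 containers stays within capacity, so 8 is optimal.

8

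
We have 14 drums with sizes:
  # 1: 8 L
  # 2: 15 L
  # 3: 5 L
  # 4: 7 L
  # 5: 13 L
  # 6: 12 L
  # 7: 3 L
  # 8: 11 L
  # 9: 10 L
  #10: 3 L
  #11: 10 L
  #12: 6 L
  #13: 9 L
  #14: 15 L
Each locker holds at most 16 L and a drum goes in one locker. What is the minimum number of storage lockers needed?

Total = 15 + 15 + 13 + 12 + 11 + 10 + 10 + 9 + 8 + 7 + 6 + 5 + 3 + 3 = 127 L.
Lower bound: ⌈127/16⌉ = 8 storage lockers.
A packing using 9 storage lockers:
  locker 1: 15 = 15
  locker 2: 15 = 15
  locker 3: 13 + 3 = 16
  locker 4: 12 + 3 = 15
  locker 5: 11 + 5 = 16
  locker 6: 10 + 6 = 16
  locker 7: 10 = 10
  locker 8: 9 + 7 = 16
  locker 9: 8 = 8
No arrangement into 8 storage lockers stays within capacity, so 9 is optimal.

9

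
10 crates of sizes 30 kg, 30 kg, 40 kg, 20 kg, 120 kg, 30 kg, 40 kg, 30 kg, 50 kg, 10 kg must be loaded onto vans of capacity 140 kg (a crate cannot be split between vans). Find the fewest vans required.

Total = 120 + 50 + 40 + 40 + 30 + 30 + 30 + 30 + 20 + 10 = 400 kg.
Lower bound: ⌈400/140⌉ = 3 vans.
A packing using 3 vans:
  van 1: 120 + 20 = 140
  van 2: 50 + 40 + 40 + 10 = 140
  van 3: 30 + 30 + 30 + 30 = 120
This matches the lower bound, so 3 is optimal.

3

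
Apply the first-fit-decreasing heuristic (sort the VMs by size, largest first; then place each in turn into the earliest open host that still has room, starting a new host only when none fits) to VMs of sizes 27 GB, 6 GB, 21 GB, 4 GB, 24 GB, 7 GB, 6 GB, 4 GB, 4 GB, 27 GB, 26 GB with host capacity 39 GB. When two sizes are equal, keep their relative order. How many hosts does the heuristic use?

Sorted descending: 27, 27, 26, 24, 21, 7, 6, 6, 4, 4, 4.
  27 → host 1 (new)  [load 27/39]
  27 → host 2 (new)  [load 27/39]
  26 → host 3 (new)  [load 26/39]
  24 → host 4 (new)  [load 24/39]
  21 → host 5 (new)  [load 21/39]
  7 → host 1  [load 34/39]
  6 → host 2  [load 33/39]
  6 → host 2  [load 39/39]
  4 → host 1  [load 38/39]
  4 → host 3  [load 30/39]
  4 → host 3  [load 34/39]
5 hosts opened.

5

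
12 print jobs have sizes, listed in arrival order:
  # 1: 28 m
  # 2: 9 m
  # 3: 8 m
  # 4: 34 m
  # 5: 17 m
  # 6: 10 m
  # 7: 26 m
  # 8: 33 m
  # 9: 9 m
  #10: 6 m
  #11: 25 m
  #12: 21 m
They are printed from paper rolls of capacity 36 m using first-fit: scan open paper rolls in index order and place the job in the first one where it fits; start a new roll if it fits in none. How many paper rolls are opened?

  28 → roll 1 (new)  [load 28/36]
  9 → roll 2 (new)  [load 9/36]
  8 → roll 1  [load 36/36]
  34 → roll 3 (new)  [load 34/36]
  17 → roll 2  [load 26/36]
  10 → roll 2  [load 36/36]
  26 → roll 4 (new)  [load 26/36]
  33 → roll 5 (new)  [load 33/36]
  9 → roll 4  [load 35/36]
  6 → roll 6 (new)  [load 6/36]
  25 → roll 6  [load 31/36]
  21 → roll 7 (new)  [load 21/36]
7 paper rolls opened.

7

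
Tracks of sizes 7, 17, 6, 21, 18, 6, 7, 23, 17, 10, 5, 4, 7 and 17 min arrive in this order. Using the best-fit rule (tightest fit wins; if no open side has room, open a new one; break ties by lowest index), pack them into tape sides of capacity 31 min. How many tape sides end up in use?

  7 → side 1 (new)  [load 7/31]
  17 → side 1  [load 24/31]
  6 → side 1  [load 30/31]
  21 → side 2 (new)  [load 21/31]
  18 → side 3 (new)  [load 18/31]
  6 → side 2  [load 27/31]
  7 → side 3  [load 25/31]
  23 → side 4 (new)  [load 23/31]
  17 → side 5 (new)  [load 17/31]
  10 → side 5  [load 27/31]
  5 → side 3  [load 30/31]
  4 → side 2  [load 31/31]
  7 → side 4  [load 30/31]
  17 → side 6 (new)  [load 17/31]
6 tape sides opened.

6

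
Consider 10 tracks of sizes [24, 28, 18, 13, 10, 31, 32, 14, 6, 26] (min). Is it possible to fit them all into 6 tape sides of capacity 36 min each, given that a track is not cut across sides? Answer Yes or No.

No

Total = 202 min; ⌈202/36⌉ = 6.
The bound of 6 does not rule out 6, but exhaustive search shows no assignment into 6 tape sides of capacity 36 min exists — the minimum is 7.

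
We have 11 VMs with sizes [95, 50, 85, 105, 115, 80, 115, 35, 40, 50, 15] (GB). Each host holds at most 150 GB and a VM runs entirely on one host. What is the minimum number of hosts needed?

6

Total = 115 + 115 + 105 + 95 + 85 + 80 + 50 + 50 + 40 + 35 + 15 = 785 GB.
Lower bound: ⌈785/150⌉ = 6 hosts.
A packing using 6 hosts:
  host 1: 115 + 35 = 150
  host 2: 115 + 15 = 130
  host 3: 105 + 40 = 145
  host 4: 95 + 50 = 145
  host 5: 85 + 50 = 135
  host 6: 80 = 80
This matches the lower bound, so 6 is optimal.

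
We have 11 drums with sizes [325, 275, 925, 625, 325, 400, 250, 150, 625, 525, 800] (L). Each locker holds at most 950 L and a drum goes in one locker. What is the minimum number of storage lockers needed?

6

Total = 925 + 800 + 625 + 625 + 525 + 400 + 325 + 325 + 275 + 250 + 150 = 5225 L.
Lower bound: ⌈5225/950⌉ = 6 storage lockers.
A packing using 6 storage lockers:
  locker 1: 925 = 925
  locker 2: 800 + 150 = 950
  locker 3: 625 + 325 = 950
  locker 4: 625 + 325 = 950
  locker 5: 525 + 400 = 925
  locker 6: 275 + 250 = 525
This matches the lower bound, so 6 is optimal.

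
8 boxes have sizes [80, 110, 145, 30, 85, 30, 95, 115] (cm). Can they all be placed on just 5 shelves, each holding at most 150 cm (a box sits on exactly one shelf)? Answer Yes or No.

No

Total = 690 cm; ⌈690/150⌉ = 5.
6 boxes each exceed half the capacity and cannot share a shelf, forcing at least 6 shelves.
At least 6 shelves are required, but only 5 are allowed.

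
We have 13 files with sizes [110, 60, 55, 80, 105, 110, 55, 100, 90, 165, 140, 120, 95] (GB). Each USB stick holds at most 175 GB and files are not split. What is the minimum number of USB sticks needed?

Total = 165 + 140 + 120 + 110 + 110 + 105 + 100 + 95 + 90 + 80 + 60 + 55 + 55 = 1285 GB.
Lower bound: ⌈1285/175⌉ = 8 USB sticks.
Also, 9 files each exceed 175/2 GB, and no two of those can share a USB stick, so at least 9 USB sticks are needed.
A packing using 9 USB sticks:
  USB stick 1: 165 = 165
  USB stick 2: 140 = 140
  USB stick 3: 120 + 55 = 175
  USB stick 4: 110 + 60 = 170
  USB stick 5: 110 + 55 = 165
  USB stick 6: 105 = 105
  USB stick 7: 100 = 100
  USB stick 8: 95 + 80 = 175
  USB stick 9: 90 = 90
This matches the lower bound, so 9 is optimal.

9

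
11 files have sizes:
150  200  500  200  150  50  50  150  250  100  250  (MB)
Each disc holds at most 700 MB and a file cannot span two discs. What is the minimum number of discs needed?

Total = 500 + 250 + 250 + 200 + 200 + 150 + 150 + 150 + 100 + 50 + 50 = 2050 MB.
Lower bound: ⌈2050/700⌉ = 3 discs.
A packing using 3 discs:
  disc 1: 500 + 200 = 700
  disc 2: 250 + 250 + 200 = 700
  disc 3: 150 + 150 + 150 + 100 + 50 + 50 = 650
This matches the lower bound, so 3 is optimal.

3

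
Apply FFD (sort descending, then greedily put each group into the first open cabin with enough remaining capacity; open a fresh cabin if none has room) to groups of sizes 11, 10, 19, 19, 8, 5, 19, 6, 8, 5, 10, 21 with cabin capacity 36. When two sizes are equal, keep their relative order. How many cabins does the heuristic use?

5

Sorted descending: 21, 19, 19, 19, 11, 10, 10, 8, 8, 6, 5, 5.
  21 → cabin 1 (new)  [load 21/36]
  19 → cabin 2 (new)  [load 19/36]
  19 → cabin 3 (new)  [load 19/36]
  19 → cabin 4 (new)  [load 19/36]
  11 → cabin 1  [load 32/36]
  10 → cabin 2  [load 29/36]
  10 → cabin 3  [load 29/36]
  8 → cabin 4  [load 27/36]
  8 → cabin 4  [load 35/36]
  6 → cabin 2  [load 35/36]
  5 → cabin 3  [load 34/36]
  5 → cabin 5 (new)  [load 5/36]
5 cabins opened.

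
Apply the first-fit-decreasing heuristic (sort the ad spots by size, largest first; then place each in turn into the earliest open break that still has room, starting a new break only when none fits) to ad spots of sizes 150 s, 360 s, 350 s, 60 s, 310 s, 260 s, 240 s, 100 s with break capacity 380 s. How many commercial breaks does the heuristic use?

6

Sorted descending: 360, 350, 310, 260, 240, 150, 100, 60.
  360 → break 1 (new)  [load 360/380]
  350 → break 2 (new)  [load 350/380]
  310 → break 3 (new)  [load 310/380]
  260 → break 4 (new)  [load 260/380]
  240 → break 5 (new)  [load 240/380]
  150 → break 6 (new)  [load 150/380]
  100 → break 4  [load 360/380]
  60 → break 3  [load 370/380]
6 commercial breaks opened.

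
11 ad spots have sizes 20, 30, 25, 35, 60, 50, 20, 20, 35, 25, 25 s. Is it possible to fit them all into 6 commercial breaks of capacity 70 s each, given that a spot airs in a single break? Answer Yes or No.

Yes

A valid assignment using 6 commercial breaks:
  break 1: 60 = 60
  break 2: 50 + 20 = 70
  break 3: 35 + 35 = 70
  break 4: 30 + 25 = 55
  break 5: 25 + 25 + 20 = 70
  break 6: 20 = 20
Every load is within 70 s, so 6 commercial breaks suffice.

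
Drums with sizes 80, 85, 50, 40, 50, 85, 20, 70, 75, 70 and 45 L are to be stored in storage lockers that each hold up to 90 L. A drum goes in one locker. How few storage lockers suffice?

9

Total = 85 + 85 + 80 + 75 + 70 + 70 + 50 + 50 + 45 + 40 + 20 = 670 L.
Lower bound: ⌈670/90⌉ = 8 storage lockers.
A packing using 9 storage lockers:
  locker 1: 85 = 85
  locker 2: 85 = 85
  locker 3: 80 = 80
  locker 4: 75 = 75
  locker 5: 70 + 20 = 90
  locker 6: 70 = 70
  locker 7: 50 + 40 = 90
  locker 8: 50 = 50
  locker 9: 45 = 45
No arrangement into 8 storage lockers stays within capacity, so 9 is optimal.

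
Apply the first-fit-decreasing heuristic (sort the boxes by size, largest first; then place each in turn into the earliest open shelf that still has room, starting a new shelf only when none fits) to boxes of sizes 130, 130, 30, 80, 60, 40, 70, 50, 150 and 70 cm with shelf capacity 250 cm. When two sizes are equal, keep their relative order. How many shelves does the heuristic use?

4

Sorted descending: 150, 130, 130, 80, 70, 70, 60, 50, 40, 30.
  150 → shelf 1 (new)  [load 150/250]
  130 → shelf 2 (new)  [load 130/250]
  130 → shelf 3 (new)  [load 130/250]
  80 → shelf 1  [load 230/250]
  70 → shelf 2  [load 200/250]
  70 → shelf 3  [load 200/250]
  60 → shelf 4 (new)  [load 60/250]
  50 → shelf 2  [load 250/250]
  40 → shelf 3  [load 240/250]
  30 → shelf 4  [load 90/250]
4 shelves opened.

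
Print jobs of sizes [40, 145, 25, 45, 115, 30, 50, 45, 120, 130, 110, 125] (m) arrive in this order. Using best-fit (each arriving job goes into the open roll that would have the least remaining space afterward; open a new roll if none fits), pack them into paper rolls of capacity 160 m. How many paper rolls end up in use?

  40 → roll 1 (new)  [load 40/160]
  145 → roll 2 (new)  [load 145/160]
  25 → roll 1  [load 65/160]
  45 → roll 1  [load 110/160]
  115 → roll 3 (new)  [load 115/160]
  30 → roll 3  [load 145/160]
  50 → roll 1  [load 160/160]
  45 → roll 4 (new)  [load 45/160]
  120 → roll 5 (new)  [load 120/160]
  130 → roll 6 (new)  [load 130/160]
  110 → roll 4  [load 155/160]
  125 → roll 7 (new)  [load 125/160]
7 paper rolls opened.

7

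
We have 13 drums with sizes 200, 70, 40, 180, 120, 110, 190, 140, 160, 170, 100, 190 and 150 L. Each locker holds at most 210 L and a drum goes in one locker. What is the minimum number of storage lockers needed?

Total = 200 + 190 + 190 + 180 + 170 + 160 + 150 + 140 + 120 + 110 + 100 + 70 + 40 = 1820 L.
Lower bound: ⌈1820/210⌉ = 9 storage lockers.
Also, 10 drums each exceed 105 L, and no two of those can share a locker, so at least 10 storage lockers are needed.
A packing using 10 storage lockers:
  locker 1: 200 = 200
  locker 2: 190 = 190
  locker 3: 190 = 190
  locker 4: 180 = 180
  locker 5: 170 + 40 = 210
  locker 6: 160 = 160
  locker 7: 150 = 150
  locker 8: 140 + 70 = 210
  locker 9: 120 = 120
  locker 10: 110 + 100 = 210
This matches the lower bound, so 10 is optimal.

10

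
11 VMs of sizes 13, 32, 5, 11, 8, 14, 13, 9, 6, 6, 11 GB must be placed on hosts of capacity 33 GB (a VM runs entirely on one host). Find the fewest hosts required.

Total = 32 + 14 + 13 + 13 + 11 + 11 + 9 + 8 + 6 + 6 + 5 = 128 GB.
Lower bound: ⌈128/33⌉ = 4 hosts.
A packing using 4 hosts:
  host 1: 32 = 32
  host 2: 14 + 13 + 6 = 33
  host 3: 13 + 11 + 9 = 33
  host 4: 11 + 8 + 6 + 5 = 30
This matches the lower bound, so 4 is optimal.

4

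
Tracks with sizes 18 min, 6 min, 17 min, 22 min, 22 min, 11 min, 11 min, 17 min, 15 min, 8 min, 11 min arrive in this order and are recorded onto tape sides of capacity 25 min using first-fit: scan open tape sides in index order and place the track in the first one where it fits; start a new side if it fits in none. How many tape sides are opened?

8

  18 → side 1 (new)  [load 18/25]
  6 → side 1  [load 24/25]
  17 → side 2 (new)  [load 17/25]
  22 → side 3 (new)  [load 22/25]
  22 → side 4 (new)  [load 22/25]
  11 → side 5 (new)  [load 11/25]
  11 → side 5  [load 22/25]
  17 → side 6 (new)  [load 17/25]
  15 → side 7 (new)  [load 15/25]
  8 → side 2  [load 25/25]
  11 → side 8 (new)  [load 11/25]
8 tape sides opened.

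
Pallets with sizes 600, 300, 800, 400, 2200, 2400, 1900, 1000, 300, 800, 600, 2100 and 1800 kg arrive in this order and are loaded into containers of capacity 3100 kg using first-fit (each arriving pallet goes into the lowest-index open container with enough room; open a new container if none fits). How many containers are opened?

6

  600 → container 1 (new)  [load 600/3100]
  300 → container 1  [load 900/3100]
  800 → container 1  [load 1700/3100]
  400 → container 1  [load 2100/3100]
  2200 → container 2 (new)  [load 2200/3100]
  2400 → container 3 (new)  [load 2400/3100]
  1900 → container 4 (new)  [load 1900/3100]
  1000 → container 1  [load 3100/3100]
  300 → container 2  [load 2500/3100]
  800 → container 4  [load 2700/3100]
  600 → container 2  [load 3100/3100]
  2100 → container 5 (new)  [load 2100/3100]
  1800 → container 6 (new)  [load 1800/3100]
6 containers opened.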